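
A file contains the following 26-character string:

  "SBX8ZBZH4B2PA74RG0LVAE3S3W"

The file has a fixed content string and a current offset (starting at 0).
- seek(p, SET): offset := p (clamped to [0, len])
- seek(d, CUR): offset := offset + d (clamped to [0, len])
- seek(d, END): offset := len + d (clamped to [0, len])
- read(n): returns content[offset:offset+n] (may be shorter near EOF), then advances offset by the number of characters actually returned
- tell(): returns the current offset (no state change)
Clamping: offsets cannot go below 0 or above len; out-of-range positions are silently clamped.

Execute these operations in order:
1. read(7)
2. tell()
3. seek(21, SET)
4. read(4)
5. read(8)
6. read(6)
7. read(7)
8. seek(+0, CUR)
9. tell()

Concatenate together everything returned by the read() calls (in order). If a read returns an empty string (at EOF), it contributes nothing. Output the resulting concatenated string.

Answer: SBX8ZBZE3S3W

Derivation:
After 1 (read(7)): returned 'SBX8ZBZ', offset=7
After 2 (tell()): offset=7
After 3 (seek(21, SET)): offset=21
After 4 (read(4)): returned 'E3S3', offset=25
After 5 (read(8)): returned 'W', offset=26
After 6 (read(6)): returned '', offset=26
After 7 (read(7)): returned '', offset=26
After 8 (seek(+0, CUR)): offset=26
After 9 (tell()): offset=26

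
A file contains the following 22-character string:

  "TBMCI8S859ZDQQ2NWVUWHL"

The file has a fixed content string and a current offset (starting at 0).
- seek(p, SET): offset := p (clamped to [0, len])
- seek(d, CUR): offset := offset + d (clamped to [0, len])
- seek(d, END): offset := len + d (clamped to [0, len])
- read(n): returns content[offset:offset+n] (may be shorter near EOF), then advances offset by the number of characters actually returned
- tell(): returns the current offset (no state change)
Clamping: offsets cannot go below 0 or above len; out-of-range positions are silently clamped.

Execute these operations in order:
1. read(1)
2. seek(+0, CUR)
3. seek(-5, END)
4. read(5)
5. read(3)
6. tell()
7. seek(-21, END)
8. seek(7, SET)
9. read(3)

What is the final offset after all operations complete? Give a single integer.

After 1 (read(1)): returned 'T', offset=1
After 2 (seek(+0, CUR)): offset=1
After 3 (seek(-5, END)): offset=17
After 4 (read(5)): returned 'VUWHL', offset=22
After 5 (read(3)): returned '', offset=22
After 6 (tell()): offset=22
After 7 (seek(-21, END)): offset=1
After 8 (seek(7, SET)): offset=7
After 9 (read(3)): returned '859', offset=10

Answer: 10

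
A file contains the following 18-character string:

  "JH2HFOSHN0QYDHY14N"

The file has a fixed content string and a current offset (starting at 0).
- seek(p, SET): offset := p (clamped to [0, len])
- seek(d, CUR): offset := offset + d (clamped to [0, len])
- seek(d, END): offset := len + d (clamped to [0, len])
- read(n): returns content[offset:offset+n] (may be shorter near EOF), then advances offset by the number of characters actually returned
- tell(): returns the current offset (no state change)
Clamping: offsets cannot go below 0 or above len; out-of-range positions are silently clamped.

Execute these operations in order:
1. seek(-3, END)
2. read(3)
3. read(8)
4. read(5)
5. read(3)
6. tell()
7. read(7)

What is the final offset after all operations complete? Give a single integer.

Answer: 18

Derivation:
After 1 (seek(-3, END)): offset=15
After 2 (read(3)): returned '14N', offset=18
After 3 (read(8)): returned '', offset=18
After 4 (read(5)): returned '', offset=18
After 5 (read(3)): returned '', offset=18
After 6 (tell()): offset=18
After 7 (read(7)): returned '', offset=18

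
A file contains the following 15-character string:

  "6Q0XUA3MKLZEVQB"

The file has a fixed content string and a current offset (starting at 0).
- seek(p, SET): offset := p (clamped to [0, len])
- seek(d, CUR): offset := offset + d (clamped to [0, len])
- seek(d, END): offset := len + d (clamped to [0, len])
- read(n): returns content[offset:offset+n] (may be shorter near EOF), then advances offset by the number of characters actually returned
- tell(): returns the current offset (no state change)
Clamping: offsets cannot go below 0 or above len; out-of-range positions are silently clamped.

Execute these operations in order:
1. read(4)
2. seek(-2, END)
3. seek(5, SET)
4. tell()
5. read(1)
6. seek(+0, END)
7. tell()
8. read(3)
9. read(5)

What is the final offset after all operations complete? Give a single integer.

After 1 (read(4)): returned '6Q0X', offset=4
After 2 (seek(-2, END)): offset=13
After 3 (seek(5, SET)): offset=5
After 4 (tell()): offset=5
After 5 (read(1)): returned 'A', offset=6
After 6 (seek(+0, END)): offset=15
After 7 (tell()): offset=15
After 8 (read(3)): returned '', offset=15
After 9 (read(5)): returned '', offset=15

Answer: 15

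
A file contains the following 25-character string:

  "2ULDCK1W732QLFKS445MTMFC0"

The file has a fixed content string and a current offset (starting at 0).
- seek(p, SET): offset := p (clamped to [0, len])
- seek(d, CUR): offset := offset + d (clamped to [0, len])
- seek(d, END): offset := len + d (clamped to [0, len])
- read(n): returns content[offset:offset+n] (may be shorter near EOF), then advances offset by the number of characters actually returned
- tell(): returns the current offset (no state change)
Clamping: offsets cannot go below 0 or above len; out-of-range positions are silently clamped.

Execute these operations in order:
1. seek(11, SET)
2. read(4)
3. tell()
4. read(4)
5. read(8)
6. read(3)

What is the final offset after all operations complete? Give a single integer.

Answer: 25

Derivation:
After 1 (seek(11, SET)): offset=11
After 2 (read(4)): returned 'QLFK', offset=15
After 3 (tell()): offset=15
After 4 (read(4)): returned 'S445', offset=19
After 5 (read(8)): returned 'MTMFC0', offset=25
After 6 (read(3)): returned '', offset=25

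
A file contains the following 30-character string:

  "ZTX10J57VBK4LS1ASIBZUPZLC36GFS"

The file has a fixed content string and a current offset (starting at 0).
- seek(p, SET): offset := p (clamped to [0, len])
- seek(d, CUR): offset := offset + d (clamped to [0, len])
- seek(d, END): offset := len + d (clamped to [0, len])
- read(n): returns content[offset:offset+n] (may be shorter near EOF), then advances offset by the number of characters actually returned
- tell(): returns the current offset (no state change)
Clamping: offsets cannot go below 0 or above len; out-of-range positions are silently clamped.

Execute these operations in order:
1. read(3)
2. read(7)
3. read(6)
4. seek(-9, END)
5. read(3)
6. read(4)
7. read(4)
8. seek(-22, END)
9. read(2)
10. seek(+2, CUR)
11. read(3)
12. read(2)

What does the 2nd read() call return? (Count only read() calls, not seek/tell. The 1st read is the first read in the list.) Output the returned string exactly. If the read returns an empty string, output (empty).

Answer: 10J57VB

Derivation:
After 1 (read(3)): returned 'ZTX', offset=3
After 2 (read(7)): returned '10J57VB', offset=10
After 3 (read(6)): returned 'K4LS1A', offset=16
After 4 (seek(-9, END)): offset=21
After 5 (read(3)): returned 'PZL', offset=24
After 6 (read(4)): returned 'C36G', offset=28
After 7 (read(4)): returned 'FS', offset=30
After 8 (seek(-22, END)): offset=8
After 9 (read(2)): returned 'VB', offset=10
After 10 (seek(+2, CUR)): offset=12
After 11 (read(3)): returned 'LS1', offset=15
After 12 (read(2)): returned 'AS', offset=17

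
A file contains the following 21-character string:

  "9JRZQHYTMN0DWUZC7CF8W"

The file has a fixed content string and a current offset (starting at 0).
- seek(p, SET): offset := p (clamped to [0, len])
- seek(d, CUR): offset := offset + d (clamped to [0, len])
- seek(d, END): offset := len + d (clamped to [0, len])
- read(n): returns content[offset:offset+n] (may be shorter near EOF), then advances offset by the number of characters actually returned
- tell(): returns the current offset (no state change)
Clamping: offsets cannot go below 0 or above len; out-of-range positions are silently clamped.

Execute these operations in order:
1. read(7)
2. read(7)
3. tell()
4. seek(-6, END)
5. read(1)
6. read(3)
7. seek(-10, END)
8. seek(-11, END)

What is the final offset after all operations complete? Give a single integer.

Answer: 10

Derivation:
After 1 (read(7)): returned '9JRZQHY', offset=7
After 2 (read(7)): returned 'TMN0DWU', offset=14
After 3 (tell()): offset=14
After 4 (seek(-6, END)): offset=15
After 5 (read(1)): returned 'C', offset=16
After 6 (read(3)): returned '7CF', offset=19
After 7 (seek(-10, END)): offset=11
After 8 (seek(-11, END)): offset=10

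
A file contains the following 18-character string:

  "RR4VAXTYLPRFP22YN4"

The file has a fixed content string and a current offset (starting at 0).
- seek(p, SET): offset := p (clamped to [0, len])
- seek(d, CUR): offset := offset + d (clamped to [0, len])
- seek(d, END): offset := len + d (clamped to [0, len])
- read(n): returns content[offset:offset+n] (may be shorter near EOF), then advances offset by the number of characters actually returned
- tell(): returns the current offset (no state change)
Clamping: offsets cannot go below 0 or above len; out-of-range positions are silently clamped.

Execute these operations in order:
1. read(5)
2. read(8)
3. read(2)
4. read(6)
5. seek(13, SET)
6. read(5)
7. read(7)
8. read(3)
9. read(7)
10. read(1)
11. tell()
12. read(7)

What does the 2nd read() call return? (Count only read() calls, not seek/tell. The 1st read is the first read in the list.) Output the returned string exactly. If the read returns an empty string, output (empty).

After 1 (read(5)): returned 'RR4VA', offset=5
After 2 (read(8)): returned 'XTYLPRFP', offset=13
After 3 (read(2)): returned '22', offset=15
After 4 (read(6)): returned 'YN4', offset=18
After 5 (seek(13, SET)): offset=13
After 6 (read(5)): returned '22YN4', offset=18
After 7 (read(7)): returned '', offset=18
After 8 (read(3)): returned '', offset=18
After 9 (read(7)): returned '', offset=18
After 10 (read(1)): returned '', offset=18
After 11 (tell()): offset=18
After 12 (read(7)): returned '', offset=18

Answer: XTYLPRFP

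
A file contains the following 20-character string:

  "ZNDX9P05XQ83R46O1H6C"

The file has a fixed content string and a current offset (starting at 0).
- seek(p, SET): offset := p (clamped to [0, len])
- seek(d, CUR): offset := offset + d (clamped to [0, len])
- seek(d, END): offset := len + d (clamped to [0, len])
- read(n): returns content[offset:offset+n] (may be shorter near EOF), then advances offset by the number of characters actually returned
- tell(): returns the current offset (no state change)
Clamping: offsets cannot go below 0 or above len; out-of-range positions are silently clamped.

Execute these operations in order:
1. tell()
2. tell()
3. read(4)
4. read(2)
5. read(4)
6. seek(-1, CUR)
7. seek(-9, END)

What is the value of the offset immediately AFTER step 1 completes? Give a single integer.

After 1 (tell()): offset=0

Answer: 0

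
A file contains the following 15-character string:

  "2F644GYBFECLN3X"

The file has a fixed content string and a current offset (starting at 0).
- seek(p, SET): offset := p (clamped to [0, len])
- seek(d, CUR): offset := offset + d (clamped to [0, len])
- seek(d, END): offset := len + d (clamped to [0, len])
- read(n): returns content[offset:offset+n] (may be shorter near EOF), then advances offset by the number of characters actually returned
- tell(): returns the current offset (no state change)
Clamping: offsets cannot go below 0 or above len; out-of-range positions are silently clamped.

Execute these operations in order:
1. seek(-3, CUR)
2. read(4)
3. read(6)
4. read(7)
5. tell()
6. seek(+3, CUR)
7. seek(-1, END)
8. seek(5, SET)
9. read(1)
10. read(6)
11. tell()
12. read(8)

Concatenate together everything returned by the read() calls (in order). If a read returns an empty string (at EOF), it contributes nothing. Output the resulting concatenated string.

After 1 (seek(-3, CUR)): offset=0
After 2 (read(4)): returned '2F64', offset=4
After 3 (read(6)): returned '4GYBFE', offset=10
After 4 (read(7)): returned 'CLN3X', offset=15
After 5 (tell()): offset=15
After 6 (seek(+3, CUR)): offset=15
After 7 (seek(-1, END)): offset=14
After 8 (seek(5, SET)): offset=5
After 9 (read(1)): returned 'G', offset=6
After 10 (read(6)): returned 'YBFECL', offset=12
After 11 (tell()): offset=12
After 12 (read(8)): returned 'N3X', offset=15

Answer: 2F644GYBFECLN3XGYBFECLN3X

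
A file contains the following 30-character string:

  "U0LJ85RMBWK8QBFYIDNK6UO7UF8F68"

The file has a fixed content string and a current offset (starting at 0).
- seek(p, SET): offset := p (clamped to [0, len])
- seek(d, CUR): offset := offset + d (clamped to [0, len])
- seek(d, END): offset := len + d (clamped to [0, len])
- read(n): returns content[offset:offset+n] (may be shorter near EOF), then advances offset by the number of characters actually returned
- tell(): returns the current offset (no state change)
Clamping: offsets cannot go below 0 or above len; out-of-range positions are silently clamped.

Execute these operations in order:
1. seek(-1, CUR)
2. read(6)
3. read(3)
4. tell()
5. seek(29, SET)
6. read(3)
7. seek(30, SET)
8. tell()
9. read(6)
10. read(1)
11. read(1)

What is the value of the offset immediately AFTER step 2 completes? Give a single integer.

After 1 (seek(-1, CUR)): offset=0
After 2 (read(6)): returned 'U0LJ85', offset=6

Answer: 6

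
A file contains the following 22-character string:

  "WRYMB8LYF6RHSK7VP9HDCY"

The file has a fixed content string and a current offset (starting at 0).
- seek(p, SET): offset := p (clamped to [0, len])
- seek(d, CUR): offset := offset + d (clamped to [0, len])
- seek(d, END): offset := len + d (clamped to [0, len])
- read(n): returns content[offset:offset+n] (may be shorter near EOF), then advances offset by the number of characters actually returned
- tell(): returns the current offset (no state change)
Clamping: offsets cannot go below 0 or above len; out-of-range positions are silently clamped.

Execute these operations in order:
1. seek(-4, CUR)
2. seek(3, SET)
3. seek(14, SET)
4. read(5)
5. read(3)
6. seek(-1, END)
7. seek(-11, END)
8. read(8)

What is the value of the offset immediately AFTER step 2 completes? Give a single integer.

After 1 (seek(-4, CUR)): offset=0
After 2 (seek(3, SET)): offset=3

Answer: 3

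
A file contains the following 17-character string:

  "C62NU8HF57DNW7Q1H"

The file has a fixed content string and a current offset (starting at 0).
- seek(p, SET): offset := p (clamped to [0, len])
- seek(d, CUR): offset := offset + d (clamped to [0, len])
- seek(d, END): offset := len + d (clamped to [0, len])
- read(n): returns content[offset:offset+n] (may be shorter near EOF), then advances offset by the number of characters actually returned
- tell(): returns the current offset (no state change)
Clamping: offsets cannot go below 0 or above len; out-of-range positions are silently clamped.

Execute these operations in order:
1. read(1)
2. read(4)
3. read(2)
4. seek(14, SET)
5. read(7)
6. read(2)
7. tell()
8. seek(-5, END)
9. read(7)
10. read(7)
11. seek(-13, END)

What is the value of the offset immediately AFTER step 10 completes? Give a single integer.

Answer: 17

Derivation:
After 1 (read(1)): returned 'C', offset=1
After 2 (read(4)): returned '62NU', offset=5
After 3 (read(2)): returned '8H', offset=7
After 4 (seek(14, SET)): offset=14
After 5 (read(7)): returned 'Q1H', offset=17
After 6 (read(2)): returned '', offset=17
After 7 (tell()): offset=17
After 8 (seek(-5, END)): offset=12
After 9 (read(7)): returned 'W7Q1H', offset=17
After 10 (read(7)): returned '', offset=17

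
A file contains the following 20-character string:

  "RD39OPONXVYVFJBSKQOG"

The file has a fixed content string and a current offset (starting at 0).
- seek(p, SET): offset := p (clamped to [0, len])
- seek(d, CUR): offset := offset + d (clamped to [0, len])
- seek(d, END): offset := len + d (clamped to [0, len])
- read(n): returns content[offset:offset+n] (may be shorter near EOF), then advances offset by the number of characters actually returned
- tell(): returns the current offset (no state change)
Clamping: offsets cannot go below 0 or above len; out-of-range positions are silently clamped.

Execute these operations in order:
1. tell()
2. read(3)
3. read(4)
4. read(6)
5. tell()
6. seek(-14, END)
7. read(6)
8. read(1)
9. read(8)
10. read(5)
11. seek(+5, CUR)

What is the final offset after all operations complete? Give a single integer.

After 1 (tell()): offset=0
After 2 (read(3)): returned 'RD3', offset=3
After 3 (read(4)): returned '9OPO', offset=7
After 4 (read(6)): returned 'NXVYVF', offset=13
After 5 (tell()): offset=13
After 6 (seek(-14, END)): offset=6
After 7 (read(6)): returned 'ONXVYV', offset=12
After 8 (read(1)): returned 'F', offset=13
After 9 (read(8)): returned 'JBSKQOG', offset=20
After 10 (read(5)): returned '', offset=20
After 11 (seek(+5, CUR)): offset=20

Answer: 20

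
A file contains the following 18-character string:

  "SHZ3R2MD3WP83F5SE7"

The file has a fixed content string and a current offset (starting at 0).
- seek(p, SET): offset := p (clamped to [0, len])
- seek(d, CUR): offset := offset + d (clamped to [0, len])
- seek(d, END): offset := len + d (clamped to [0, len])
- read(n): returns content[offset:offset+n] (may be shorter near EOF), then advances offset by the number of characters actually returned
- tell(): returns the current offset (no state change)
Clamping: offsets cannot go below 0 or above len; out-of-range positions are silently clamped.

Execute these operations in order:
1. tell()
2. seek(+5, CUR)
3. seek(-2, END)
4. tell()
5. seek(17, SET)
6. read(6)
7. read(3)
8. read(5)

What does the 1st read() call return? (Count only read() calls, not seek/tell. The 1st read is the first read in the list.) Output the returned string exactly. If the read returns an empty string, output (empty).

After 1 (tell()): offset=0
After 2 (seek(+5, CUR)): offset=5
After 3 (seek(-2, END)): offset=16
After 4 (tell()): offset=16
After 5 (seek(17, SET)): offset=17
After 6 (read(6)): returned '7', offset=18
After 7 (read(3)): returned '', offset=18
After 8 (read(5)): returned '', offset=18

Answer: 7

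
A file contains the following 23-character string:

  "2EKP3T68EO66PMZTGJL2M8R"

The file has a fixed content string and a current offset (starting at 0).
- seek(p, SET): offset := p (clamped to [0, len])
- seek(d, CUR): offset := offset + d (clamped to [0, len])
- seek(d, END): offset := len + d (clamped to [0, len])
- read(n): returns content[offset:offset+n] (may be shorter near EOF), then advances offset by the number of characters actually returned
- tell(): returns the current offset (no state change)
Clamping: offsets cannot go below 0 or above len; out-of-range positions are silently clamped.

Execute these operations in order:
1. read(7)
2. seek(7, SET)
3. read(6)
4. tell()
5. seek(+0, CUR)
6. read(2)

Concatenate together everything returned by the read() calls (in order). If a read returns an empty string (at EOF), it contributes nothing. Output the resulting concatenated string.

After 1 (read(7)): returned '2EKP3T6', offset=7
After 2 (seek(7, SET)): offset=7
After 3 (read(6)): returned '8EO66P', offset=13
After 4 (tell()): offset=13
After 5 (seek(+0, CUR)): offset=13
After 6 (read(2)): returned 'MZ', offset=15

Answer: 2EKP3T68EO66PMZ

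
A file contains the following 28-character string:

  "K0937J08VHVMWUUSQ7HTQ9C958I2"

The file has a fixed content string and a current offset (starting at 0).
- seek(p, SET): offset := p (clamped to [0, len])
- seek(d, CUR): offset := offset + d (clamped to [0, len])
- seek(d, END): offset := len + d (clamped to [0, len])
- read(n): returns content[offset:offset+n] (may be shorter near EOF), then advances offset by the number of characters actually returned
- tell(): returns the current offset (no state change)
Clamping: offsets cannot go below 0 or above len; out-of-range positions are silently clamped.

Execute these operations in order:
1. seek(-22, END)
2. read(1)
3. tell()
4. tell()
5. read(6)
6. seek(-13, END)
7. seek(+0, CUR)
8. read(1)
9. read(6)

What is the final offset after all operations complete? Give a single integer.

After 1 (seek(-22, END)): offset=6
After 2 (read(1)): returned '0', offset=7
After 3 (tell()): offset=7
After 4 (tell()): offset=7
After 5 (read(6)): returned '8VHVMW', offset=13
After 6 (seek(-13, END)): offset=15
After 7 (seek(+0, CUR)): offset=15
After 8 (read(1)): returned 'S', offset=16
After 9 (read(6)): returned 'Q7HTQ9', offset=22

Answer: 22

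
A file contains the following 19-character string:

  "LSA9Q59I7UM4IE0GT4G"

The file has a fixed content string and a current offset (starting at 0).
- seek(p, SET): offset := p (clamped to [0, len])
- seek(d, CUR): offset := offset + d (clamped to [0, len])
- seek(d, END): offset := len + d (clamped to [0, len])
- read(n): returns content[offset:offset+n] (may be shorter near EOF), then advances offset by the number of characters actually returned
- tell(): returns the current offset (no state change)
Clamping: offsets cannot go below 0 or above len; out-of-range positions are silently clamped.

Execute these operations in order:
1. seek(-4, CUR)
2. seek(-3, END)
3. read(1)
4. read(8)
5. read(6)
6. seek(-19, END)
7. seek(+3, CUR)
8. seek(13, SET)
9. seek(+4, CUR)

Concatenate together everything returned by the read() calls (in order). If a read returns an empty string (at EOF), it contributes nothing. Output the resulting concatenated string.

After 1 (seek(-4, CUR)): offset=0
After 2 (seek(-3, END)): offset=16
After 3 (read(1)): returned 'T', offset=17
After 4 (read(8)): returned '4G', offset=19
After 5 (read(6)): returned '', offset=19
After 6 (seek(-19, END)): offset=0
After 7 (seek(+3, CUR)): offset=3
After 8 (seek(13, SET)): offset=13
After 9 (seek(+4, CUR)): offset=17

Answer: T4G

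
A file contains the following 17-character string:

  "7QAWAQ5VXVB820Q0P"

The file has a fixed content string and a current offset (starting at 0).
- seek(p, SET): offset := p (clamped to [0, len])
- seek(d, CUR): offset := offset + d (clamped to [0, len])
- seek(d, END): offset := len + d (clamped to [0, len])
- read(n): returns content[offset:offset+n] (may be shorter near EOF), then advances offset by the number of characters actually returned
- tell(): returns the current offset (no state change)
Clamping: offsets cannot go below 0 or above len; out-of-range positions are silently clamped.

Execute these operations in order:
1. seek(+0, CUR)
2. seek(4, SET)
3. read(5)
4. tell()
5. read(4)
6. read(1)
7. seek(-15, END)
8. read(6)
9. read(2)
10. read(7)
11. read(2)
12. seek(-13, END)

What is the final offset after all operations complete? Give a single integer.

Answer: 4

Derivation:
After 1 (seek(+0, CUR)): offset=0
After 2 (seek(4, SET)): offset=4
After 3 (read(5)): returned 'AQ5VX', offset=9
After 4 (tell()): offset=9
After 5 (read(4)): returned 'VB82', offset=13
After 6 (read(1)): returned '0', offset=14
After 7 (seek(-15, END)): offset=2
After 8 (read(6)): returned 'AWAQ5V', offset=8
After 9 (read(2)): returned 'XV', offset=10
After 10 (read(7)): returned 'B820Q0P', offset=17
After 11 (read(2)): returned '', offset=17
After 12 (seek(-13, END)): offset=4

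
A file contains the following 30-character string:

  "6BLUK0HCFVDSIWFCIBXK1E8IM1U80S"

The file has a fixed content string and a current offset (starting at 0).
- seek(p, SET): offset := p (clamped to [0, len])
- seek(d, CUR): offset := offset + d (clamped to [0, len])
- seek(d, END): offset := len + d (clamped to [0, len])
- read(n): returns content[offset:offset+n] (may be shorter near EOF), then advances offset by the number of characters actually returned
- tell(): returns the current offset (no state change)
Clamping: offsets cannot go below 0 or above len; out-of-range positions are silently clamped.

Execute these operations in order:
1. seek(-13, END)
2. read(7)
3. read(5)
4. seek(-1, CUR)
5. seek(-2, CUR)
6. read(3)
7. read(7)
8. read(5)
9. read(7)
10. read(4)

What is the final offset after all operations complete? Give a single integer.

Answer: 30

Derivation:
After 1 (seek(-13, END)): offset=17
After 2 (read(7)): returned 'BXK1E8I', offset=24
After 3 (read(5)): returned 'M1U80', offset=29
After 4 (seek(-1, CUR)): offset=28
After 5 (seek(-2, CUR)): offset=26
After 6 (read(3)): returned 'U80', offset=29
After 7 (read(7)): returned 'S', offset=30
After 8 (read(5)): returned '', offset=30
After 9 (read(7)): returned '', offset=30
After 10 (read(4)): returned '', offset=30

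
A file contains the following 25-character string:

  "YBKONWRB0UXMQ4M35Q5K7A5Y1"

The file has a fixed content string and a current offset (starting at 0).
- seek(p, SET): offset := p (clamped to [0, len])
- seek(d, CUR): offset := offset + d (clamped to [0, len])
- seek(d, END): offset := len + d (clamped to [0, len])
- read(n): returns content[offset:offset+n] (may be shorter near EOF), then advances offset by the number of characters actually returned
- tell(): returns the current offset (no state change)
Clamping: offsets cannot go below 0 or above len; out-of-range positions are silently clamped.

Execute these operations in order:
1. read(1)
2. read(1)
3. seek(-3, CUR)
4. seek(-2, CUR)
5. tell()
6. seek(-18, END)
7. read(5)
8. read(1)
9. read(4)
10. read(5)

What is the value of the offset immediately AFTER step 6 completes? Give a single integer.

After 1 (read(1)): returned 'Y', offset=1
After 2 (read(1)): returned 'B', offset=2
After 3 (seek(-3, CUR)): offset=0
After 4 (seek(-2, CUR)): offset=0
After 5 (tell()): offset=0
After 6 (seek(-18, END)): offset=7

Answer: 7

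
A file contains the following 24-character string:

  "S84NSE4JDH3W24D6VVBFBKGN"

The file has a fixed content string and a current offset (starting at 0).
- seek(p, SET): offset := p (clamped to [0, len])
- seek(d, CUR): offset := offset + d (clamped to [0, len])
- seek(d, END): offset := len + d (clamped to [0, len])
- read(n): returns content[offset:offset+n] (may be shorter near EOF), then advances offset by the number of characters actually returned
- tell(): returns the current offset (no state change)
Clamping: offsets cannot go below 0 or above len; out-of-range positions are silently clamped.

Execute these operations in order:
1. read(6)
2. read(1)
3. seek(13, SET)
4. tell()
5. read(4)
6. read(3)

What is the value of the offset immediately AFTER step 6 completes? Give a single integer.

Answer: 20

Derivation:
After 1 (read(6)): returned 'S84NSE', offset=6
After 2 (read(1)): returned '4', offset=7
After 3 (seek(13, SET)): offset=13
After 4 (tell()): offset=13
After 5 (read(4)): returned '4D6V', offset=17
After 6 (read(3)): returned 'VBF', offset=20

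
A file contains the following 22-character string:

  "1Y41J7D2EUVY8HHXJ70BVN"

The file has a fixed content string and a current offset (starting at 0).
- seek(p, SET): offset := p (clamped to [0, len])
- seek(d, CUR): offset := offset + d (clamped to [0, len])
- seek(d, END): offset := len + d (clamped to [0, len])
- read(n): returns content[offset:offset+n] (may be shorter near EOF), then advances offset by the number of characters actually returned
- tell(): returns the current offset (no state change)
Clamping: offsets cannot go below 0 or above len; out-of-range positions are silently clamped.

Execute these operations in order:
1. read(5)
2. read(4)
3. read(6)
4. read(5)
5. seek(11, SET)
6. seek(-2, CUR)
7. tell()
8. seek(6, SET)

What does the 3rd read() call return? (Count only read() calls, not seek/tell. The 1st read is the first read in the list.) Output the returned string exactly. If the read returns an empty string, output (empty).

Answer: UVY8HH

Derivation:
After 1 (read(5)): returned '1Y41J', offset=5
After 2 (read(4)): returned '7D2E', offset=9
After 3 (read(6)): returned 'UVY8HH', offset=15
After 4 (read(5)): returned 'XJ70B', offset=20
After 5 (seek(11, SET)): offset=11
After 6 (seek(-2, CUR)): offset=9
After 7 (tell()): offset=9
After 8 (seek(6, SET)): offset=6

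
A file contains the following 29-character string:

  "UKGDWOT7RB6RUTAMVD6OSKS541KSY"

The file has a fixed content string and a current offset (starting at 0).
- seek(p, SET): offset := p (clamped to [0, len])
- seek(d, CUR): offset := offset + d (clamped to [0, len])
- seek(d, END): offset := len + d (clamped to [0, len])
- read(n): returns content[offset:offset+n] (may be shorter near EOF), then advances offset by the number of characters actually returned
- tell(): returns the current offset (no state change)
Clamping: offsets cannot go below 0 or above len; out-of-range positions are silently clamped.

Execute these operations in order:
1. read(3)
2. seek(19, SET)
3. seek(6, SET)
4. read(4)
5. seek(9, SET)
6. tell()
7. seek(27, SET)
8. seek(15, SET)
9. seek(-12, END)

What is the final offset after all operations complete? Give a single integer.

Answer: 17

Derivation:
After 1 (read(3)): returned 'UKG', offset=3
After 2 (seek(19, SET)): offset=19
After 3 (seek(6, SET)): offset=6
After 4 (read(4)): returned 'T7RB', offset=10
After 5 (seek(9, SET)): offset=9
After 6 (tell()): offset=9
After 7 (seek(27, SET)): offset=27
After 8 (seek(15, SET)): offset=15
After 9 (seek(-12, END)): offset=17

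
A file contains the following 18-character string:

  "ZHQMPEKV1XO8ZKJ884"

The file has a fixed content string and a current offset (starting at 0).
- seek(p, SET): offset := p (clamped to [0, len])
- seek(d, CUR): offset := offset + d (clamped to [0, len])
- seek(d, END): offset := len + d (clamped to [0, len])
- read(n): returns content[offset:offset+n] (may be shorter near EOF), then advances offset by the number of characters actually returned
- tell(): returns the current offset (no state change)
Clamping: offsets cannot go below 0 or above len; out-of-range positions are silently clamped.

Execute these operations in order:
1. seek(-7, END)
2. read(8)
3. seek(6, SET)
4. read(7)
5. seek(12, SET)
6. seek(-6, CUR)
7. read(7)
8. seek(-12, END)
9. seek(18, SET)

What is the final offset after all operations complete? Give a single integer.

After 1 (seek(-7, END)): offset=11
After 2 (read(8)): returned '8ZKJ884', offset=18
After 3 (seek(6, SET)): offset=6
After 4 (read(7)): returned 'KV1XO8Z', offset=13
After 5 (seek(12, SET)): offset=12
After 6 (seek(-6, CUR)): offset=6
After 7 (read(7)): returned 'KV1XO8Z', offset=13
After 8 (seek(-12, END)): offset=6
After 9 (seek(18, SET)): offset=18

Answer: 18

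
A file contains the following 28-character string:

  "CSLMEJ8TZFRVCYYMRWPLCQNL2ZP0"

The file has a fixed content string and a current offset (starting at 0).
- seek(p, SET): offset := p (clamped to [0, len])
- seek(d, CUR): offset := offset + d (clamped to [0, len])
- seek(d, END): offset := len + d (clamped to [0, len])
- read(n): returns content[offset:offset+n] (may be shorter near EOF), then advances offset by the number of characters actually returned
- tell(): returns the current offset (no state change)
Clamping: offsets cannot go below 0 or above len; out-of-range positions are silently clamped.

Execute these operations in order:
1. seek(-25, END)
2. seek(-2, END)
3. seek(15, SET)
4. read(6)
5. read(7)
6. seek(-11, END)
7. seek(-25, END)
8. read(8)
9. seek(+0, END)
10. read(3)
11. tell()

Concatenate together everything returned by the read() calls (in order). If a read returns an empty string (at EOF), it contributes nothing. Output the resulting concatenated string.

After 1 (seek(-25, END)): offset=3
After 2 (seek(-2, END)): offset=26
After 3 (seek(15, SET)): offset=15
After 4 (read(6)): returned 'MRWPLC', offset=21
After 5 (read(7)): returned 'QNL2ZP0', offset=28
After 6 (seek(-11, END)): offset=17
After 7 (seek(-25, END)): offset=3
After 8 (read(8)): returned 'MEJ8TZFR', offset=11
After 9 (seek(+0, END)): offset=28
After 10 (read(3)): returned '', offset=28
After 11 (tell()): offset=28

Answer: MRWPLCQNL2ZP0MEJ8TZFR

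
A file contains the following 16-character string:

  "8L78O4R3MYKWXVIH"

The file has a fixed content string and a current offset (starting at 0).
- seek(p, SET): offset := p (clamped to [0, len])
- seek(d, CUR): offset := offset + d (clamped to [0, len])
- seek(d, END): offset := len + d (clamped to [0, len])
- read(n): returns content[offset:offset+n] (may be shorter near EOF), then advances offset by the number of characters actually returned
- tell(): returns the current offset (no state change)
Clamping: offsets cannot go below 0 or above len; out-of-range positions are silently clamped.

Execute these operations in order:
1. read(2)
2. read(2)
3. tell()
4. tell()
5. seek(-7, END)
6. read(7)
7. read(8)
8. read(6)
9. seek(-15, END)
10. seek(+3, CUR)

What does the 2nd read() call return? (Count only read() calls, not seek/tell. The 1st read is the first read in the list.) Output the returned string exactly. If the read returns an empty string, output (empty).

Answer: 78

Derivation:
After 1 (read(2)): returned '8L', offset=2
After 2 (read(2)): returned '78', offset=4
After 3 (tell()): offset=4
After 4 (tell()): offset=4
After 5 (seek(-7, END)): offset=9
After 6 (read(7)): returned 'YKWXVIH', offset=16
After 7 (read(8)): returned '', offset=16
After 8 (read(6)): returned '', offset=16
After 9 (seek(-15, END)): offset=1
After 10 (seek(+3, CUR)): offset=4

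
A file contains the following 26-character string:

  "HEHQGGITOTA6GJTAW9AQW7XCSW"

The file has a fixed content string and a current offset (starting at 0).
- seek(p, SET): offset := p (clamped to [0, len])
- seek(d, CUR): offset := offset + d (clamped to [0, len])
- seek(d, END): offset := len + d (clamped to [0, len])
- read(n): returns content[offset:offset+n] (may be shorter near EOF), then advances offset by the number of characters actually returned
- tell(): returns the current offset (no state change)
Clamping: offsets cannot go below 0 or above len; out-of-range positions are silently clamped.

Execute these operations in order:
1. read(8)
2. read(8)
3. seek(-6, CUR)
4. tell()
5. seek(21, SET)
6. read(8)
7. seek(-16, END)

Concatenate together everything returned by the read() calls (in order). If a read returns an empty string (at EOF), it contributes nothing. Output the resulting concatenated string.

Answer: HEHQGGITOTA6GJTA7XCSW

Derivation:
After 1 (read(8)): returned 'HEHQGGIT', offset=8
After 2 (read(8)): returned 'OTA6GJTA', offset=16
After 3 (seek(-6, CUR)): offset=10
After 4 (tell()): offset=10
After 5 (seek(21, SET)): offset=21
After 6 (read(8)): returned '7XCSW', offset=26
After 7 (seek(-16, END)): offset=10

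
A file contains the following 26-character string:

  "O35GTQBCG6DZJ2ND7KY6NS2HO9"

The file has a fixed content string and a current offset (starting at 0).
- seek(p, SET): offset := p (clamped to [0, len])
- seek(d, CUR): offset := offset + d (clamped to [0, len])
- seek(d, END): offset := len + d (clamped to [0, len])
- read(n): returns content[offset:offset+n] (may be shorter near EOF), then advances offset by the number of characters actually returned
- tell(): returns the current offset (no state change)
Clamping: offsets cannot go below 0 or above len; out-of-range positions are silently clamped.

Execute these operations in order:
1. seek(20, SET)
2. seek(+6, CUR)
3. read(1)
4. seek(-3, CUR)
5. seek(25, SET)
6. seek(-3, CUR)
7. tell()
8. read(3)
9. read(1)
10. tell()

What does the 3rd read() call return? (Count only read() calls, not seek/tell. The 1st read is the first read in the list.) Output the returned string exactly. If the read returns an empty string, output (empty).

After 1 (seek(20, SET)): offset=20
After 2 (seek(+6, CUR)): offset=26
After 3 (read(1)): returned '', offset=26
After 4 (seek(-3, CUR)): offset=23
After 5 (seek(25, SET)): offset=25
After 6 (seek(-3, CUR)): offset=22
After 7 (tell()): offset=22
After 8 (read(3)): returned '2HO', offset=25
After 9 (read(1)): returned '9', offset=26
After 10 (tell()): offset=26

Answer: 9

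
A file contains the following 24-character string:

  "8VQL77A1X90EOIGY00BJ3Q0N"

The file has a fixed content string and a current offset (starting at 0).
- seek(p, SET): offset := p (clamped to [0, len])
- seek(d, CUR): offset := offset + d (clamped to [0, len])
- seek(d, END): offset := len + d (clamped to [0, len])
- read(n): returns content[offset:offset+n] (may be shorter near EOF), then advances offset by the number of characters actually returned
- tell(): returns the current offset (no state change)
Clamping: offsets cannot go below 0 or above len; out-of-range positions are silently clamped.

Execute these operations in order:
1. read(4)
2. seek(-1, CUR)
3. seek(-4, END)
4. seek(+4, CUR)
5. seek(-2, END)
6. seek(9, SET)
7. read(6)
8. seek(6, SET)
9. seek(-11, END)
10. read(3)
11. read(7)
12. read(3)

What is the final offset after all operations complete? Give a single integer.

After 1 (read(4)): returned '8VQL', offset=4
After 2 (seek(-1, CUR)): offset=3
After 3 (seek(-4, END)): offset=20
After 4 (seek(+4, CUR)): offset=24
After 5 (seek(-2, END)): offset=22
After 6 (seek(9, SET)): offset=9
After 7 (read(6)): returned '90EOIG', offset=15
After 8 (seek(6, SET)): offset=6
After 9 (seek(-11, END)): offset=13
After 10 (read(3)): returned 'IGY', offset=16
After 11 (read(7)): returned '00BJ3Q0', offset=23
After 12 (read(3)): returned 'N', offset=24

Answer: 24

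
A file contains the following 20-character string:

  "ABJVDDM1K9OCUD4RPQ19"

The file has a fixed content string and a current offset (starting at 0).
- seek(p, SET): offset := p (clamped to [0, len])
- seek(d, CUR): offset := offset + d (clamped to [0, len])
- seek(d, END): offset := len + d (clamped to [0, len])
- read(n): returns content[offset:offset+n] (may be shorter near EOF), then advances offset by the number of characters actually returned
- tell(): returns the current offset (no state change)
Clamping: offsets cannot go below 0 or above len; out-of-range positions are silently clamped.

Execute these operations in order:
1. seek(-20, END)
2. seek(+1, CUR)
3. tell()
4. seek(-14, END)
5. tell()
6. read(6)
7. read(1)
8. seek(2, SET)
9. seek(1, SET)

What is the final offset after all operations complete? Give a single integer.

After 1 (seek(-20, END)): offset=0
After 2 (seek(+1, CUR)): offset=1
After 3 (tell()): offset=1
After 4 (seek(-14, END)): offset=6
After 5 (tell()): offset=6
After 6 (read(6)): returned 'M1K9OC', offset=12
After 7 (read(1)): returned 'U', offset=13
After 8 (seek(2, SET)): offset=2
After 9 (seek(1, SET)): offset=1

Answer: 1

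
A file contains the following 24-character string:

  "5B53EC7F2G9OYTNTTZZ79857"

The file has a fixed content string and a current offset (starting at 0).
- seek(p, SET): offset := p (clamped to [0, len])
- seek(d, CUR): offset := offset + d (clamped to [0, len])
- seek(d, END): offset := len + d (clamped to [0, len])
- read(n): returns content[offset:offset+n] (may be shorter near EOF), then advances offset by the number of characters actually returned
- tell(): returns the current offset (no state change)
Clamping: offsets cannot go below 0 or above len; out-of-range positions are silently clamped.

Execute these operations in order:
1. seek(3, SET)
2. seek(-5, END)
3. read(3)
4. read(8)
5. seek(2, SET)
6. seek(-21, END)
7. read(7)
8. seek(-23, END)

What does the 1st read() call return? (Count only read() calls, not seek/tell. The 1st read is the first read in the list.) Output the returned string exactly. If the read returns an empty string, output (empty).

Answer: 798

Derivation:
After 1 (seek(3, SET)): offset=3
After 2 (seek(-5, END)): offset=19
After 3 (read(3)): returned '798', offset=22
After 4 (read(8)): returned '57', offset=24
After 5 (seek(2, SET)): offset=2
After 6 (seek(-21, END)): offset=3
After 7 (read(7)): returned '3EC7F2G', offset=10
After 8 (seek(-23, END)): offset=1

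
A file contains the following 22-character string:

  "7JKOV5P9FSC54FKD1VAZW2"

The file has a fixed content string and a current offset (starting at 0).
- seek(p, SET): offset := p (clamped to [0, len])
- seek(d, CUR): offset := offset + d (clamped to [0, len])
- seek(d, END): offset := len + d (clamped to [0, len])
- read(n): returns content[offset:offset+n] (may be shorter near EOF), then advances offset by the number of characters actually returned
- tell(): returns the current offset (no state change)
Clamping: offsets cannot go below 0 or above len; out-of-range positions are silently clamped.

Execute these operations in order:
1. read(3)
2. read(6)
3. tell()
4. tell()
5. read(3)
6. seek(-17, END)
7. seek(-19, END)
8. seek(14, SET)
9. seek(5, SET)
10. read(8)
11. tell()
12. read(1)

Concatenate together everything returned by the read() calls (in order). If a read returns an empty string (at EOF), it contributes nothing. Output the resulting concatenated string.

Answer: 7JKOV5P9FSC55P9FSC54F

Derivation:
After 1 (read(3)): returned '7JK', offset=3
After 2 (read(6)): returned 'OV5P9F', offset=9
After 3 (tell()): offset=9
After 4 (tell()): offset=9
After 5 (read(3)): returned 'SC5', offset=12
After 6 (seek(-17, END)): offset=5
After 7 (seek(-19, END)): offset=3
After 8 (seek(14, SET)): offset=14
After 9 (seek(5, SET)): offset=5
After 10 (read(8)): returned '5P9FSC54', offset=13
After 11 (tell()): offset=13
After 12 (read(1)): returned 'F', offset=14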